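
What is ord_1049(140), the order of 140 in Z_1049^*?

The order of 140 must divide p − 1 = 1048 = 2^3 · 131.
Divisors: 1, 2, 4, 8, 131, 262, 524, 1048.
Check each in increasing order: 140^1 ≡ 140;  140^2 ≡ 718;  140^4 ≡ 465;  140^8 ≡ 131;  140^131 ≡ 461;  140^262 ≡ 623;  140^524 ≡ 1048;  140^1048 ≡ 1.
Smallest exponent giving 1 is 1048.

1048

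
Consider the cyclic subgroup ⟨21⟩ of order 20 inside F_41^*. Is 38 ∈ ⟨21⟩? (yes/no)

38 ∈ ⟨21⟩ iff 38^20 ≡ 1 (mod 41), since |⟨21⟩| = 20.
38^20 mod 41 = 40.
Since 40 ≠ 1, 38 does not lie in the subgroup.

no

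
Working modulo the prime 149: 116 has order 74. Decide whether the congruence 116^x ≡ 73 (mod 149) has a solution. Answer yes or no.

yes

73 ∈ ⟨116⟩ iff 73^74 ≡ 1 (mod 149), since |⟨116⟩| = 74.
73^74 mod 149 = 1.
Since 1 = 1, 73 lies in the subgroup.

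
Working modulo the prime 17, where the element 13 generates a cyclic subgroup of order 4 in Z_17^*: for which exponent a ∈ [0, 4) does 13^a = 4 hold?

3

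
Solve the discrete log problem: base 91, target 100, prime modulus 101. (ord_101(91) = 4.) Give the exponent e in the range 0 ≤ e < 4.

2

Successive powers of 91 modulo 101:
  91^0=1  91^1=91  91^2=100
So 91^2 ≡ 100 (mod 101), giving e = 2.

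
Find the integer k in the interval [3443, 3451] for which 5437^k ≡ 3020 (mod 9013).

Compute 5437^3443 mod 9013 = 3437, then multiply by 5437 repeatedly:
  5437^3443=3437  5437^3444=3020
Found 3020 at exponent 3444.

3444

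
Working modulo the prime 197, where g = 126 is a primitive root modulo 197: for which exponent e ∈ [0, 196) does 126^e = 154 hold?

164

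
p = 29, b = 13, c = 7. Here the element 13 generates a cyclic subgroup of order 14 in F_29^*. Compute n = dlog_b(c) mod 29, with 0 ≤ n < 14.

Successive powers of 13 modulo 29:
  13^0=1  13^1=13  13^2=24  13^3=22  13^4=25  13^5=6
  13^6=20  13^7=28  13^8=16  13^9=5  13^10=7
So 13^10 ≡ 7 (mod 29), giving n = 10.

10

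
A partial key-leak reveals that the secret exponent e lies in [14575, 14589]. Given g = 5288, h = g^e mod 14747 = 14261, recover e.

14580

Compute 5288^14575 mod 14747 = 13696, then multiply by 5288 repeatedly:
  5288^14575=13696  5288^14576=1931  5288^14577=6204  5288^14578=9424  5288^14579=3999
  5288^14580=14261
Found 14261 at exponent 14580.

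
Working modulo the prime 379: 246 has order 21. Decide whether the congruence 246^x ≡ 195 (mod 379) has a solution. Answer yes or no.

⟨246⟩ has order 21; its elements mod 379 are {1, 5, 25, 39, 51, 76, 86, 91, 93, 94, 119, 125, 138, 195, 216, 217, 246, 255, 311, 322, 327}.
195 is in this set.

yes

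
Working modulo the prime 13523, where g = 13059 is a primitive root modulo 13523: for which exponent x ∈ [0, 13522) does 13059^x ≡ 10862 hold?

12358

Baby-step giant-step with m = ceil(sqrt(13522)) = 117.
Baby table (13059^j mod 13523 for j=0..116):
  0:1  1:13059  2:12451  3:10580  4:13252  5:4037  6:6529  7:13219
  8:5826  9:1336  10:2154  11:1246  12:3345  13:3065  14:11278  15:409
  16:13069  17:7811  18:13383  19:10868  20:1327  21:6330  22:10894  23:2786
  24:5504  25:1991  26:9263  27:2282  28:9469  29:1359  30:5005  31:3636
  32:3271  33:10355  34:9468  35:1823  36:6077  37:6579  38:3542  39:6318
  40:2939  41:2127  42:251  43:5243  44:1388  45:5072  46:13117  47:12585
  48:2496  49:4834  50:1842  51:10784  52:13257  53:1717  54:1169  55:12027
  56:4471  57:7998  58:7753  59:13249  60:5429  61:9745  62:8525  63:6639
  64:2748  65:9613  66:2158  67:12913  68:12580  69:4816  70:10194  71:3034
  72:12139  73:6595  74:9641  75:2689  76:9943  77:11314  78:10751  79:1523
  80:10047  81:3627  82:7447  83:6480  84:8909  85:4262  86:10313  87:1910
  88:6278  89:7976  90:4438  91:9787  92:2560  93:2184  94:849  95:11754
  96:9436  97:3148  98:13335  99:6094  100:12214  101:12364  102:10379  103:11855
  104:3141  105:3060  106:75  107:5769  108:738  109:9166  110:6721  111:5269
  112:2847  113:4246  114:4214  115:5539  116:12797
Giant step factor: 13059^(-117) ≡ 67 (mod 13523).
Scan 10862·67^i mod 13523 for i = 0, 1, …:
  i=0: 10862   i=1: 11035   i=2: 9103   i=3: 1366
  i=4: 10384   i=5: 6055   i=6: 13518   i=7: 13188
  i=8: 4601   i=9: 10761     …   i=104: 5548
  i=105: 6595
Match at i=105, j=73: x = 105·117 + 73 = 12358.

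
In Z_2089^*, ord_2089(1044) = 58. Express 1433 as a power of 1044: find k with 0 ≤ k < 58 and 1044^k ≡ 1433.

14

Successive powers of 1044 modulo 2089:
  1044^0=1  1044^1=1044  1044^2=1567  1044^3=261  1044^4=914  1044^5=1632
  1044^6=1273  1044^7=408  1044^8=1885  1044^9=102  1044^10=2038  1044^11=1070
  1044^12=1554  1044^13=1312  1044^14=1433
So 1044^14 ≡ 1433 (mod 2089), giving k = 14.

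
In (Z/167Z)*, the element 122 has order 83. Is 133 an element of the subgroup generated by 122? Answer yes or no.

133 ∈ ⟨122⟩ iff 133^83 ≡ 1 (mod 167), since |⟨122⟩| = 83.
133^83 mod 167 = 1.
Since 1 = 1, 133 lies in the subgroup.

yes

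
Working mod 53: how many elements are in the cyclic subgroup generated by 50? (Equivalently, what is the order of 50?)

52

The order of 50 must divide p − 1 = 52 = 2^2 · 13.
Divisors: 1, 2, 4, 13, 26, 52.
Check each in increasing order: 50^1 ≡ 50;  50^2 ≡ 9;  50^4 ≡ 28;  50^13 ≡ 23;  50^26 ≡ 52;  50^52 ≡ 1.
Smallest exponent giving 1 is 52.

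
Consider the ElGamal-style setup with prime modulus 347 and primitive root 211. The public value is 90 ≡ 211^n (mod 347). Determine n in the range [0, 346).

Baby-step giant-step with m = ceil(sqrt(346)) = 19.
Baby table (211^j mod 347 for j=0..18):
  0:1  1:211  2:105  3:294  4:268  5:334  6:33  7:23
  8:342  9:333  10:169  11:265  12:48  13:65  14:182  15:232
  16:25  17:70  18:196
Giant step factor: 211^(-19) ≡ 336 (mod 347).
Scan 90·336^i mod 347 for i = 0, 1, …:
  i=0: 90   i=1: 51   i=2: 133   i=3: 272
  i=4: 131   i=5: 294
Match at i=5, j=3: n = 5·19 + 3 = 98.

98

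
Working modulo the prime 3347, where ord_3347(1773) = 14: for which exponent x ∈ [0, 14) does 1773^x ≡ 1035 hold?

10

Successive powers of 1773 modulo 3347:
  1773^0=1  1773^1=1773  1773^2=696  1773^3=2312  1773^4=2448  1773^5=2592
  1773^6=185  1773^7=3346  1773^8=1574  1773^9=2651  1773^10=1035
So 1773^10 ≡ 1035 (mod 3347), giving x = 10.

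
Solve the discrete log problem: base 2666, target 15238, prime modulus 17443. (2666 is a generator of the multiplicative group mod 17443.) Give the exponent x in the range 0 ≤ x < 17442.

5000

Baby-step giant-step with m = ceil(sqrt(17442)) = 133.
Baby table (2666^j mod 17443 for j=0..132):
  0:1  1:2666  2:8255  3:12207  4:12667  5:574  6:12743  7:11317
  8:12175  9:14570  10:15502  11:5865  12:7162  13:11250  14:7983  15:2218
  16:11  17:11883  18:3590  19:12176  20:17236  21:6314  22:629  23:2386
  24:11824  25:3283  26:13535  27:12186  28:9010  29:1649  30:598  31:6955
  32:121  33:8612  34:4604  35:11835  36:15166  37:17125  38:6919  39:8803
  40:7963  41:1227  42:9341  43:11945  44:11895  45:696  46:6578  47:6733
  48:1331  49:7517  50:15758  51:8084  52:9839  53:13945  54:6337  55:9618
  56:378  57:13497  58:15536  59:9294  60:8744  61:7656  62:2586  63:4291
  64:14641  65:12915  66:16351  67:1709  68:3571  69:13851  70:17378  71:1140
  72:4158  73:8923  74:13909  75:15019  76:8969  77:14444  78:11003  79:12315
  80:4064  81:2521  82:5431  83:1356  84:4395  85:12817  86:16728  87:12540
  88:10852  89:10938  90:13455  91:8222  92:11444  93:1897  94:16375  95:13364
  96:9818  97:10288  98:7412  99:14916  100:13459  101:1443  102:9578  103:15839
  104:14714  105:15660  106:8461  107:3227  108:3783  109:3424  110:5695  111:7460
  112:3340  113:8510  114:11760  115:7089  116:8505  117:15873  118:700  119:17242
  120:4867  121:15273  122:5856  123:611  124:6727  125:2778  126:10316  127:12288
  128:1854  129:6395  130:7259  131:8207  132:6340
Giant step factor: 2666^(-133) ≡ 7562 (mod 17443).
Scan 15238·7562^i mod 17443 for i = 0, 1, …:
  i=0: 15238   i=1: 1298   i=2: 12510   i=3: 7231
  i=4: 14460   i=5: 13796   i=6: 16212   i=7: 5740
  i=8: 7696   i=9: 7304     …   i=36: 2449
  i=37: 12315
Match at i=37, j=79: x = 37·133 + 79 = 5000.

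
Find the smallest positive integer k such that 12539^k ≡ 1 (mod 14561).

The order of 12539 must divide p − 1 = 14560 = 2^5 · 5 · 7 · 13.
Divisors: 1, 2, 4, 5, 7, 8, 10, 13, 14, 16, 20, 26, 28, 32, 35, 40, 52, 56, 65, 70, 80, 91, 104, 112, 130, 140, 160, 182, 208, 224, 260, 280, 364, 416, 455, 520, 560, 728, 910, 1040, 1120, 1456, 1820, 2080, 2912, 3640, 7280, 14560.
Check each in increasing order: 12539^1 ≡ 12539;  12539^2 ≡ 11404;  12539^4 ≡ 6925;  12539^5 ≡ 5332;  12539^7 ≡ 13953;  12539^8 ≡ 6252;  12539^10 ≡ 7152;  12539^13 ≡ 5535;  12539^14 ≡ 5639;  12539^16 ≡ 5780;  12539^20 ≡ 12872;  12539^26 ≡ 14442;  12539^28 ≡ 11658;  12539^32 ≡ 5466;  12539^35 ≡ 3143;  12539^40 ≡ 13326;  12539^52 ≡ 14161;  12539^56 ≡ 11151;  12539^65 ≡ 13833;  12539^70 ≡ 6091;  12539^80 ≡ 10881;  12539^91 ≡ 13827;  12539^104 ≡ 14390;  12539^112 ≡ 8422;  12539^130 ≡ 5788;  12539^140 ≡ 13414;  12539^160 ≡ 670;  12539^182 ≡ 14560;  12539^208 ≡ 119;  12539^224 ≡ 3453;  12539^260 ≡ 10644;  12539^280 ≡ 5119;  12539^364 ≡ 1.
Smallest exponent giving 1 is 364.

364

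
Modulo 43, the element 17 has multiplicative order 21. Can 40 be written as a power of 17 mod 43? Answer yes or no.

yes

40 ∈ ⟨17⟩ iff 40^21 ≡ 1 (mod 43), since |⟨17⟩| = 21.
40^21 mod 43 = 1.
Since 1 = 1, 40 lies in the subgroup.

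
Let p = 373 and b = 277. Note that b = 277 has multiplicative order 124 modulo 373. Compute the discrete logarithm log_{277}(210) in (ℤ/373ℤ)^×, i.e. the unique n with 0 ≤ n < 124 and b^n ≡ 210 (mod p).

Baby-step giant-step with m = ceil(sqrt(124)) = 12.
Baby table (277^j mod 373 for j=0..11):
  0:1  1:277  2:264  3:20  4:318  5:58  6:27  7:19
  8:41  9:167  10:7  11:74
Giant step factor: 277^(-12) ≡ 351 (mod 373).
Scan 210·351^i mod 373 for i = 0, 1, …:
  i=0: 210   i=1: 229   i=2: 184   i=3: 55
  i=4: 282   i=5: 137   i=6: 343   i=7: 287
  i=8: 27
Match at i=8, j=6: n = 8·12 + 6 = 102.

102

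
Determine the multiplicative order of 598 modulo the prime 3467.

3466

The order of 598 must divide p − 1 = 3466 = 2 · 1733.
Divisors: 1, 2, 1733, 3466.
Check each in increasing order: 598^1 ≡ 598;  598^2 ≡ 503;  598^1733 ≡ 3466;  598^3466 ≡ 1.
Smallest exponent giving 1 is 3466.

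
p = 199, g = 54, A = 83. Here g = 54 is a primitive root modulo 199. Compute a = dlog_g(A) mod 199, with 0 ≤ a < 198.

147

Baby-step giant-step with m = ceil(sqrt(198)) = 15.
Baby table (54^j mod 199 for j=0..14):
  0:1  1:54  2:130  3:55  4:184  5:185  6:40  7:170
  8:26  9:11  10:196  11:37  12:8  13:34  14:45
Giant step factor: 54^(-15) ≡ 109 (mod 199).
Scan 83·109^i mod 199 for i = 0, 1, …:
  i=0: 83   i=1: 92   i=2: 78   i=3: 144
  i=4: 174   i=5: 61   i=6: 82   i=7: 182
  i=8: 137   i=9: 8
Match at i=9, j=12: a = 9·15 + 12 = 147.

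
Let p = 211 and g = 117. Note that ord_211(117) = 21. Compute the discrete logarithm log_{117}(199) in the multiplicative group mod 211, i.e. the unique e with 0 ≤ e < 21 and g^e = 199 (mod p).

18

Successive powers of 117 modulo 211:
  117^0=1  117^1=117  117^2=185  117^3=123  117^4=43  117^5=178
  117^6=148  117^7=14  117^8=161  117^9=58  117^10=34  117^11=180
  117^12=171  117^13=173  117^14=196  117^15=144  117^16=179  117^17=54
  117^18=199
So 117^18 ≡ 199 (mod 211), giving e = 18.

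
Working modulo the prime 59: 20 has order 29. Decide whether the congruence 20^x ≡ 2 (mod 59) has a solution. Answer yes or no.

no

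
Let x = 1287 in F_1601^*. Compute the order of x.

The order of 1287 must divide p − 1 = 1600 = 2^6 · 5^2.
Divisors: 1, 2, 4, 5, 8, 10, 16, 20, 25, 32, 40, 50, 64, 80, 100, 160, 200, 320, 400, 800, 1600.
Check each in increasing order: 1287^1 ≡ 1287;  1287^2 ≡ 935;  1287^4 ≡ 79;  1287^5 ≡ 810;  1287^8 ≡ 1438;  1287^10 ≡ 1291;  1287^16 ≡ 953;  1287^20 ≡ 40;  1287^25 ≡ 380;  1287^32 ≡ 442;  1287^40 ≡ 1600;  1287^50 ≡ 310;  1287^64 ≡ 42;  1287^80 ≡ 1.
Smallest exponent giving 1 is 80.

80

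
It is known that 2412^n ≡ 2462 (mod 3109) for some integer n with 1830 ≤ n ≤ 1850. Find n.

1841

Compute 2412^1830 mod 3109 = 266, then multiply by 2412 repeatedly:
  2412^1830=266  2412^1831=1138  2412^1832=2718  2412^1833=2044  2412^1834=2363
  2412^1835=759  2412^1836=2616  2412^1837=1631  2412^1838=1087  2412^1839=957
  2412^1840=1406  2412^1841=2462
Found 2462 at exponent 1841.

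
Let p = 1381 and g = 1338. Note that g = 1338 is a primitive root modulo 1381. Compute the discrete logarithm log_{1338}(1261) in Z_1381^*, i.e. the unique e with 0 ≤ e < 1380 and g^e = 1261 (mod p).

31

Baby-step giant-step with m = ceil(sqrt(1380)) = 38.
Baby table (1338^j mod 1381 for j=0..37):
  0:1  1:1338  2:468  3:591  4:826  5:388  6:1269  7:673
  8:62  9:96  10:15  11:736  12:115  13:579  14:1342  15:296
  16:1082  17:428  18:930  19:59  20:225  21:1373  22:344  23:399
  24:796  25:297  26:1039  27:896  28:140  29:885  30:613  31:1261
  32:1017  33:461  34:892  35:312  36:394  37:1011
Giant step factor: 1338^(-38) ≡ 315 (mod 1381).
Scan 1261·315^i mod 1381 for i = 0, 1, …:
  i=0: 1261
Match at i=0, j=31: e = 0·38 + 31 = 31.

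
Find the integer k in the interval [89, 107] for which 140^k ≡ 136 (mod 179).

107

Compute 140^89 mod 179 = 178, then multiply by 140 repeatedly:
  140^89=178  140^90=39  140^91=90  140^92=70  140^93=134
  140^94=144  140^95=112  140^96=107  140^97=123  140^98=36
  140^99=28  140^100=161  140^101=165  140^102=9  140^103=7
  140^104=85  140^105=86  140^106=47  140^107=136
Found 136 at exponent 107.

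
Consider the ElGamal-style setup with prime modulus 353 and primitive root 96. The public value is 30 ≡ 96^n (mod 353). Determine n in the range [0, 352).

338

Baby-step giant-step with m = ceil(sqrt(352)) = 19.
Baby table (96^j mod 353 for j=0..18):
  0:1  1:96  2:38  3:118  4:32  5:248  6:157  7:246
  8:318  9:170  10:82  11:106  12:292  13:145  14:153  15:215
  16:166  17:51  18:307
Giant step factor: 96^(-19) ≡ 151 (mod 353).
Scan 30·151^i mod 353 for i = 0, 1, …:
  i=0: 30   i=1: 294   i=2: 269   i=3: 24
  i=4: 94   i=5: 74   i=6: 231   i=7: 287
  i=8: 271   i=9: 326     …   i=16: 130
  i=17: 215
Match at i=17, j=15: n = 17·19 + 15 = 338.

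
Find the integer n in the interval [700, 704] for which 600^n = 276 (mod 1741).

700

Compute 600^700 mod 1741 = 276, then multiply by 600 repeatedly:
  600^700=276
Found 276 at exponent 700.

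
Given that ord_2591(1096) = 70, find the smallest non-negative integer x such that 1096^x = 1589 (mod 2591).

Successive powers of 1096 modulo 2591:
  1096^0=1  1096^1=1096  1096^2=1583  1096^3=1589
So 1096^3 ≡ 1589 (mod 2591), giving x = 3.

3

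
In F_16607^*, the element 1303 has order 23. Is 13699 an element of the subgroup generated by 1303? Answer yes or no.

13699 ∈ ⟨1303⟩ iff 13699^23 ≡ 1 (mod 16607), since |⟨1303⟩| = 23.
13699^23 mod 16607 = 9267.
Since 9267 ≠ 1, 13699 does not lie in the subgroup.

no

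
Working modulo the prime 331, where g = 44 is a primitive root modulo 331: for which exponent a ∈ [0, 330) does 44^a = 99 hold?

151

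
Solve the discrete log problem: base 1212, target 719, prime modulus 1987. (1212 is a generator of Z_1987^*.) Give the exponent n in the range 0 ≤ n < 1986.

849

Baby-step giant-step with m = ceil(sqrt(1986)) = 45.
Baby table (1212^j mod 1987 for j=0..44):
  0:1  1:1212  2:551  3:180  4:1577  5:1817  6:608  7:1706
  8:1192  9:155  10:1082  11:1951  12:82  13:34  14:1468  15:851
  16:159  17:1956  18:181  19:802  20:381  21:788  22:1296  23:1022
  24:763  25:801  26:1156  27:237  28:1116  29:1432  30:933  31:193
  32:1437  33:1032  34:961  35:350  36:969  37:111  38:1403  39:1551
  40:110  41:191  42:1000  43:1917  44:601
Giant step factor: 1212^(-45) ≡ 895 (mod 1987).
Scan 719·895^i mod 1987 for i = 0, 1, …:
  i=0: 719   i=1: 1704   i=2: 1051   i=3: 794
  i=4: 1271   i=5: 981   i=6: 1728   i=7: 674
  i=8: 1169   i=9: 1093     …   i=17: 539
  i=18: 1551
Match at i=18, j=39: n = 18·45 + 39 = 849.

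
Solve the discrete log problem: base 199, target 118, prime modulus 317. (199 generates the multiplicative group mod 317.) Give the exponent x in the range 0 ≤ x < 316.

159

Baby-step giant-step with m = ceil(sqrt(316)) = 18.
Baby table (199^j mod 317 for j=0..17):
  0:1  1:199  2:293  3:296  4:259  5:187  6:124  7:267
  8:194  9:249  10:99  11:47  12:160  13:140  14:281  15:127
  16:230  17:122
Giant step factor: 199^(-18) ≡ 196 (mod 317).
Scan 118·196^i mod 317 for i = 0, 1, …:
  i=0: 118   i=1: 304   i=2: 305   i=3: 184
  i=4: 243   i=5: 78   i=6: 72   i=7: 164
  i=8: 127
Match at i=8, j=15: x = 8·18 + 15 = 159.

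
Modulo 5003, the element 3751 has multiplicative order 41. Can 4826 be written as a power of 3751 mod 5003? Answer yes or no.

4826 ∈ ⟨3751⟩ iff 4826^41 ≡ 1 (mod 5003), since |⟨3751⟩| = 41.
4826^41 mod 5003 = 3581.
Since 3581 ≠ 1, 4826 does not lie in the subgroup.

no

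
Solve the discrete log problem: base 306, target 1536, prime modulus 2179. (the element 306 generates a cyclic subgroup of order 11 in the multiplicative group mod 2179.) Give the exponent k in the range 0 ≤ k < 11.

9

Successive powers of 306 modulo 2179:
  306^0=1  306^1=306  306^2=2118  306^3=945  306^4=1542  306^5=1188
  306^6=1814  306^7=1618  306^8=475  306^9=1536
So 306^9 ≡ 1536 (mod 2179), giving k = 9.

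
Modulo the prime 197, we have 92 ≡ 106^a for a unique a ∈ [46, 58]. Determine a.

Compute 106^46 mod 197 = 26, then multiply by 106 repeatedly:
  106^46=26  106^47=195  106^48=182  106^49=183  106^50=92
Found 92 at exponent 50.

50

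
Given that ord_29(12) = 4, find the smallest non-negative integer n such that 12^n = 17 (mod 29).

Successive powers of 12 modulo 29:
  12^0=1  12^1=12  12^2=28  12^3=17
So 12^3 ≡ 17 (mod 29), giving n = 3.

3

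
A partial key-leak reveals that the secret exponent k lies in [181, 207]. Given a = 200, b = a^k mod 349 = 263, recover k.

Compute 200^181 mod 349 = 7, then multiply by 200 repeatedly:
  200^181=7  200^182=4  200^183=102  200^184=158  200^185=190
  200^186=308  200^187=176  200^188=300  200^189=321  200^190=333
  200^191=290  200^192=66  200^193=287  200^194=164  200^195=343
  200^196=196  200^197=112  200^198=64  200^199=236  200^200=85
  200^201=248  200^202=42  200^203=24  200^204=263
Found 263 at exponent 204.

204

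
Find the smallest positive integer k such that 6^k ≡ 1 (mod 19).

The order of 6 must divide p − 1 = 18 = 2 · 3^2.
Divisors: 1, 2, 3, 6, 9, 18.
Check each in increasing order: 6^1 ≡ 6;  6^2 ≡ 17;  6^3 ≡ 7;  6^6 ≡ 11;  6^9 ≡ 1.
Smallest exponent giving 1 is 9.

9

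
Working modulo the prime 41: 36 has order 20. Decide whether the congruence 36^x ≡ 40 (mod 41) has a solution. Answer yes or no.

40 ∈ ⟨36⟩ iff 40^20 ≡ 1 (mod 41), since |⟨36⟩| = 20.
40^20 mod 41 = 1.
Since 1 = 1, 40 lies in the subgroup.

yes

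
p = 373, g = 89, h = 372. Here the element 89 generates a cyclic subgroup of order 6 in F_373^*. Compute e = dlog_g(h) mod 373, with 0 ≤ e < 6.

3

Successive powers of 89 modulo 373:
  89^0=1  89^1=89  89^2=88  89^3=372
So 89^3 ≡ 372 (mod 373), giving e = 3.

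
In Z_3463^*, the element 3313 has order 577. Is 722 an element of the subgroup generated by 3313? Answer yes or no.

yes

722 ∈ ⟨3313⟩ iff 722^577 ≡ 1 (mod 3463), since |⟨3313⟩| = 577.
722^577 mod 3463 = 1.
Since 1 = 1, 722 lies in the subgroup.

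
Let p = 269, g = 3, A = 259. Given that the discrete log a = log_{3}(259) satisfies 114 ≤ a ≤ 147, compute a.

Compute 3^114 mod 269 = 225, then multiply by 3 repeatedly:
  3^114=225  3^115=137  3^116=142  3^117=157  3^118=202
  3^119=68  3^120=204  3^121=74  3^122=222  3^123=128
  3^124=115  3^125=76  3^126=228  3^127=146  3^128=169
  3^129=238  3^130=176  3^131=259
Found 259 at exponent 131.

131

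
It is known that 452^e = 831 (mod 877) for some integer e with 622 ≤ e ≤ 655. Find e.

Compute 452^622 mod 877 = 660, then multiply by 452 repeatedly:
  452^622=660  452^623=140  452^624=136  452^625=82  452^626=230
  452^627=474  452^628=260  452^629=2  452^630=27  452^631=803
  452^632=755  452^633=107  452^634=129  452^635=426  452^636=489
  452^637=24  452^638=324  452^639=866  452^640=290  452^641=407
  452^642=671  452^643=727  452^644=606  452^645=288  452^646=380
  452^647=745  452^648=849  452^649=499  452^650=159  452^651=831
Found 831 at exponent 651.

651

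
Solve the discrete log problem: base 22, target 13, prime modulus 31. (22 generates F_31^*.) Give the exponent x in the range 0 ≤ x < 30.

Successive powers of 22 modulo 31:
  22^0=1  22^1=22  22^2=19  22^3=15  22^4=20  22^5=6
  22^6=8  22^7=21  22^8=28  22^9=27  22^10=5  22^11=17
  22^12=2  22^13=13
So 22^13 ≡ 13 (mod 31), giving x = 13.

13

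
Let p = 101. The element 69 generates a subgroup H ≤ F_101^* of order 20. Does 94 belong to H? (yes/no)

no

⟨69⟩ has order 20; its elements mod 101 are {1, 6, 10, 14, 17, 32, 36, 39, 41, 44, 57, 60, 62, 65, 69, 84, 87, 91, 95, 100}.
94 is not in this set.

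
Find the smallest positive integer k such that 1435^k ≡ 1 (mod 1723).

The order of 1435 must divide p − 1 = 1722 = 2 · 3 · 7 · 41.
Divisors: 1, 2, 3, 6, 7, 14, 21, 41, 42, 82, 123, 246, 287, 574, 861, 1722.
Check each in increasing order: 1435^1 ≡ 1435;  1435^2 ≡ 240;  1435^3 ≡ 1523;  1435^6 ≡ 371;  1435^7 ≡ 1701;  1435^14 ≡ 484;  1435^21 ≡ 1413;  1435^41 ≡ 121;  1435^42 ≡ 1335;  1435^82 ≡ 857;  1435^123 ≡ 317;  1435^246 ≡ 555;  1435^287 ≡ 1681;  1435^574 ≡ 41;  1435^861 ≡ 1.
Smallest exponent giving 1 is 861.

861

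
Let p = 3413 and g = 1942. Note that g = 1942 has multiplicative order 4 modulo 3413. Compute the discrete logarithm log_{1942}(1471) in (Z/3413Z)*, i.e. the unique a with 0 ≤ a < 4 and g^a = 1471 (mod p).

3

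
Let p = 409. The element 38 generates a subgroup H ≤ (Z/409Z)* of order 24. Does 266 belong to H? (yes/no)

yes

⟨38⟩ has order 24; its elements mod 409 are {1, 7, 31, 38, 49, 53, 54, 66, 117, 143, 183, 192, 217, 226, 266, 292, 343, 355, 356, 360, 371, 378, 402, 408}.
266 is in this set.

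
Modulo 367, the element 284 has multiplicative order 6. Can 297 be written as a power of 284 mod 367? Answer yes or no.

no

⟨284⟩ has order 6; its elements mod 367 are {1, 83, 84, 283, 284, 366}.
297 is not in this set.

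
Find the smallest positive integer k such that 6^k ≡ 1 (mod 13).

12

The order of 6 must divide p − 1 = 12 = 2^2 · 3.
Divisors: 1, 2, 3, 4, 6, 12.
Check each in increasing order: 6^1 ≡ 6;  6^2 ≡ 10;  6^3 ≡ 8;  6^4 ≡ 9;  6^6 ≡ 12;  6^12 ≡ 1.
Smallest exponent giving 1 is 12.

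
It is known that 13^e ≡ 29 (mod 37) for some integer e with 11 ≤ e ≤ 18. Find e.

15

Compute 13^11 mod 37 = 15, then multiply by 13 repeatedly:
  13^11=15  13^12=10  13^13=19  13^14=25  13^15=29
Found 29 at exponent 15.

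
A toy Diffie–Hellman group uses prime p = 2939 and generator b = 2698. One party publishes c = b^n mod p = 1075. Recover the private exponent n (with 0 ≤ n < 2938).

Baby-step giant-step with m = ceil(sqrt(2938)) = 55.
Baby table (2698^j mod 2939 for j=0..54):
  0:1  1:2698  2:2240  3:936  4:727  5:1133  6:274  7:1563
  8:2448  9:771  10:2285  11:1847  12:1601  13:2107  14:660  15:2585
  16:83  17:570  18:763  19:1274  20:1561  21:2930  22:2169  23:413
  24:393  25:2274  26:1559  27:473  28:628  29:1480  30:1878  31:8
  32:1011  33:286  34:1610  35:2877  36:247  37:2192  38:748  39:1950
  40:290  41:646  42:81  43:1052  44:2161  45:2341  46:107  47:664
  48:1621  49:226  50:1375  51:732  52:2867  53:2657  54:365
Giant step factor: 2698^(-55) ≡ 1448 (mod 2939).
Scan 1075·1448^i mod 2939 for i = 0, 1, …:
  i=0: 1075   i=1: 1869   i=2: 2432   i=3: 614
  i=4: 1494   i=5: 208   i=6: 1406   i=7: 2100
  i=8: 1874   i=9: 855   i=10: 721   i=11: 663
  i=12: 1910   i=13: 81
Match at i=13, j=42: n = 13·55 + 42 = 757.

757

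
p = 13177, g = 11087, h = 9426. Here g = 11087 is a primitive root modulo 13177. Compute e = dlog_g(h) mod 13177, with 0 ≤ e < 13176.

Baby-step giant-step with m = ceil(sqrt(13176)) = 115.
Baby table (11087^j mod 13177 for j=0..114):
  0:1  1:11087  2:6513  3:12848  4:2406  5:5074  6:2825  7:12223
  8:4133  9:6142  10:10795  11:10651  12:8540  13:6235  14:903  15:10218
  16:4297  17:5984  18:11590  19:9403  20:7814  21:8220  22:3008  23:11886
  24:10082  25:11820  26:3075  27:3626  28:11612  29:2954  30:6153  31:982
  32:3232  33:4921  34:6347  35:4009  36:1762  37:6980  38:11916  39:90
  40:9555  41:6382  42:9921  43:5708  44:8642  45:3887  46:6379  47:3014
  48:12523  49:9629  50:9846  51:4334  52:7716  53:2208  54:10407  55:4597
  56:11480  57:2117  58:2942  59:4879  60:1888  61:7180  62:2403  63:11344
  64:9640  65:33  66:10092  67:4097  68:2320  69:336  70:9318  71:986
  72:8049  73:4619  74:5031  75:456  76:8881  77:5103  78:8100  79:3445
  80:7769  81:10031  82:12994  83:337  84:7228  85:7499  86:7720  87:7025
  88:10105  89:3281  90:7927  91:9236  92:1065  93:1063  94:5243  95:5394
  96:6052  97:1240  98:4269  99:11796  100:527  101:5438  102:6331  103:11095
  104:2970  105:12244  106:12951  107:11145  108:3886  109:8469  110:9678  111:12852
  112:7223  113:4772  114:1509
Giant step factor: 11087^(-115) ≡ 2260 (mod 13177).
Scan 9426·2260^i mod 13177 for i = 0, 1, …:
  i=0: 9426   i=1: 8728   i=2: 12488   i=3: 10923
  i=4: 5459   i=5: 3668   i=6: 1347   i=7: 333
  i=8: 1491   i=9: 9525     …   i=98: 12931
  i=99: 10651
Match at i=99, j=11: e = 99·115 + 11 = 11396.

11396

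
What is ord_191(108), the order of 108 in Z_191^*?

95

The order of 108 must divide p − 1 = 190 = 2 · 5 · 19.
Divisors: 1, 2, 5, 10, 19, 38, 95, 190.
Check each in increasing order: 108^1 ≡ 108;  108^2 ≡ 13;  108^5 ≡ 107;  108^10 ≡ 180;  108^19 ≡ 109;  108^38 ≡ 39;  108^95 ≡ 1.
Smallest exponent giving 1 is 95.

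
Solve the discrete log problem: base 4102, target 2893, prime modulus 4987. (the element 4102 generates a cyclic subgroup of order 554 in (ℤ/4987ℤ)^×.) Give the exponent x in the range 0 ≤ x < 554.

84

Baby-step giant-step with m = ceil(sqrt(554)) = 24.
Baby table (4102^j mod 4987 for j=0..23):
  0:1  1:4102  2:266  3:3966  4:938  5:2699  6:158  7:4793
  8:2132  9:3253  10:3581  11:2547  12:29  13:4257  14:2727  15:313
  16:2267  17:3466  18:4582  19:4348  20:1984  21:4571  22:4109  23:4045
Giant step factor: 4102^(-24) ≡ 4649 (mod 4987).
Scan 2893·4649^i mod 4987 for i = 0, 1, …:
  i=0: 2893   i=1: 4605   i=2: 4441   i=3: 29
Match at i=3, j=12: x = 3·24 + 12 = 84.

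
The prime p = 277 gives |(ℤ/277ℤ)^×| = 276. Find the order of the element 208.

46

The order of 208 must divide p − 1 = 276 = 2^2 · 3 · 23.
Divisors: 1, 2, 3, 4, 6, 12, 23, 46, 69, 92, 138, 276.
Check each in increasing order: 208^1 ≡ 208;  208^2 ≡ 52;  208^3 ≡ 13;  208^4 ≡ 211;  208^6 ≡ 169;  208^12 ≡ 30;  208^23 ≡ 276;  208^46 ≡ 1.
Smallest exponent giving 1 is 46.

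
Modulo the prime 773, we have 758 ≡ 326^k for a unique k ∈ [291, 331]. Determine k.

294

Compute 326^291 mod 773 = 473, then multiply by 326 repeatedly:
  326^291=473  326^292=371  326^293=358  326^294=758
Found 758 at exponent 294.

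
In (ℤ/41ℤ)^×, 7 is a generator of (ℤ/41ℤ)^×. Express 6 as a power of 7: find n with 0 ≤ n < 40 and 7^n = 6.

39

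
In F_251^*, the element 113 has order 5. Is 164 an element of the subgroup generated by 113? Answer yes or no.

⟨113⟩ has order 5; its elements mod 251 are {1, 20, 113, 149, 219}.
164 is not in this set.

no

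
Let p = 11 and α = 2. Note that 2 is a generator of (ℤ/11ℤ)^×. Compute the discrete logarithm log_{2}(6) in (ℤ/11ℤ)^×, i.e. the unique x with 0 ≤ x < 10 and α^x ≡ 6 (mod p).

9

Successive powers of 2 modulo 11:
  2^0=1  2^1=2  2^2=4  2^3=8  2^4=5  2^5=10
  2^6=9  2^7=7  2^8=3  2^9=6
So 2^9 ≡ 6 (mod 11), giving x = 9.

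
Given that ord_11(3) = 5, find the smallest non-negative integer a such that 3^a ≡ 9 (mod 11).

2

Successive powers of 3 modulo 11:
  3^0=1  3^1=3  3^2=9
So 3^2 ≡ 9 (mod 11), giving a = 2.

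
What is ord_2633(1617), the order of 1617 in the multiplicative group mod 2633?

The order of 1617 must divide p − 1 = 2632 = 2^3 · 7 · 47.
Divisors: 1, 2, 4, 7, 8, 14, 28, 47, 56, 94, 188, 329, 376, 658, 1316, 2632.
Check each in increasing order: 1617^1 ≡ 1617;  1617^2 ≡ 120;  1617^4 ≡ 1235;  1617^7 ≡ 2171;  1617^8 ≡ 718;  1617^14 ≡ 171;  1617^28 ≡ 278;  1617^47 ≡ 1552;  1617^56 ≡ 927;  1617^94 ≡ 2142;  1617^188 ≡ 1478;  1617^329 ≡ 885;  1617^376 ≡ 1727;  1617^658 ≡ 1224;  1617^1316 ≡ 2632;  1617^2632 ≡ 1.
Smallest exponent giving 1 is 2632.

2632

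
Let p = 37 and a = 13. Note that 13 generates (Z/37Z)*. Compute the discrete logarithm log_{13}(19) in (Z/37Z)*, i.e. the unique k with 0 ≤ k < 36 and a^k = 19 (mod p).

13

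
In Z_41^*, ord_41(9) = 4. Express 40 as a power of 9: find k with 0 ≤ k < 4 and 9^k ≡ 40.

Successive powers of 9 modulo 41:
  9^0=1  9^1=9  9^2=40
So 9^2 ≡ 40 (mod 41), giving k = 2.

2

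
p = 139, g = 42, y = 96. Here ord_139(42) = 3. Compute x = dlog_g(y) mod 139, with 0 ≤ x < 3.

Successive powers of 42 modulo 139:
  42^0=1  42^1=42  42^2=96
So 42^2 ≡ 96 (mod 139), giving x = 2.

2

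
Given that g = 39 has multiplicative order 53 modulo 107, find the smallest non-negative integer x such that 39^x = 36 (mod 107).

8

Baby-step giant-step with m = ceil(sqrt(53)) = 8.
Baby table (39^j mod 107 for j=0..7):
  0:1  1:39  2:23  3:41  4:101  5:87  6:76  7:75
Giant step factor: 39^(-8) ≡ 3 (mod 107).
Scan 36·3^i mod 107 for i = 0, 1, …:
  i=0: 36   i=1: 1
Match at i=1, j=0: x = 1·8 + 0 = 8.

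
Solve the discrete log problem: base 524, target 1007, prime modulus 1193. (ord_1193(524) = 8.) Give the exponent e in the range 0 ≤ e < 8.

Successive powers of 524 modulo 1193:
  524^0=1  524^1=524  524^2=186  524^3=831  524^4=1192  524^5=669
  524^6=1007
So 524^6 ≡ 1007 (mod 1193), giving e = 6.

6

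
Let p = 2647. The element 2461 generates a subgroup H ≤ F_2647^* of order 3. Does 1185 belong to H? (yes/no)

⟨2461⟩ has order 3; its elements mod 2647 are {1, 185, 2461}.
1185 is not in this set.

no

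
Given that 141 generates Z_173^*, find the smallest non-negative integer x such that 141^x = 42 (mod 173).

145

Baby-step giant-step with m = ceil(sqrt(172)) = 14.
Baby table (141^j mod 173 for j=0..13):
  0:1  1:141  2:159  3:102  4:23  5:129  6:24  7:97
  8:10  9:26  10:33  11:155  12:57  13:79
Giant step factor: 141^(-14) ≡ 31 (mod 173).
Scan 42·31^i mod 173 for i = 0, 1, …:
  i=0: 42   i=1: 91   i=2: 53   i=3: 86
  i=4: 71   i=5: 125   i=6: 69   i=7: 63
  i=8: 50   i=9: 166   i=10: 129
Match at i=10, j=5: x = 10·14 + 5 = 145.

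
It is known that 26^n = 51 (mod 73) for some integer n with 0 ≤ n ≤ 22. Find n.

Compute 26^0 mod 73 = 1, then multiply by 26 repeatedly:
  26^0=1  26^1=26  26^2=19  26^3=56  26^4=69
  26^5=42  26^6=70  26^7=68  26^8=16  26^9=51
Found 51 at exponent 9.

9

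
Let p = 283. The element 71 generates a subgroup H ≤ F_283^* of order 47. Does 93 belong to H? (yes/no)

no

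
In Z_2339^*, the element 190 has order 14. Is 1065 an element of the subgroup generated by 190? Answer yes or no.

yes

1065 ∈ ⟨190⟩ iff 1065^14 ≡ 1 (mod 2339), since |⟨190⟩| = 14.
1065^14 mod 2339 = 1.
Since 1 = 1, 1065 lies in the subgroup.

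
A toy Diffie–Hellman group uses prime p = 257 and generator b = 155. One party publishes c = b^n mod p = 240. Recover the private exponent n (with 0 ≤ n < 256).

56

Baby-step giant-step with m = ceil(sqrt(256)) = 16.
Baby table (155^j mod 257 for j=0..15):
  0:1  1:155  2:124  3:202  4:213  5:119  6:198  7:107
  8:137  9:161  10:26  11:175  12:140  13:112  14:141  15:10
Giant step factor: 155^(-16) ≡ 225 (mod 257).
Scan 240·225^i mod 257 for i = 0, 1, …:
  i=0: 240   i=1: 30   i=2: 68   i=3: 137
Match at i=3, j=8: n = 3·16 + 8 = 56.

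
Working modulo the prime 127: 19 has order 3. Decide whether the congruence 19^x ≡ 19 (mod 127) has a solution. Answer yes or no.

yes

19 ∈ ⟨19⟩ iff 19^3 ≡ 1 (mod 127), since |⟨19⟩| = 3.
19^3 mod 127 = 1.
Since 1 = 1, 19 lies in the subgroup.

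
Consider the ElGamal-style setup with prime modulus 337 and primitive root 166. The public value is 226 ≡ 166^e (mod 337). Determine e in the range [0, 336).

Baby-step giant-step with m = ceil(sqrt(336)) = 19.
Baby table (166^j mod 337 for j=0..18):
  0:1  1:166  2:259  3:195  4:18  5:292  6:281  7:140
  8:324  9:201  10:3  11:161  12:103  13:248  14:54  15:202
  16:169  17:83  18:298
Giant step factor: 166^(-19) ≡ 318 (mod 337).
Scan 226·318^i mod 337 for i = 0, 1, …:
  i=0: 226   i=1: 87   i=2: 32   i=3: 66
  i=4: 94   i=5: 236   i=6: 234   i=7: 272
  i=8: 224   i=9: 125     …   i=14: 220
  i=15: 201
Match at i=15, j=9: e = 15·19 + 9 = 294.

294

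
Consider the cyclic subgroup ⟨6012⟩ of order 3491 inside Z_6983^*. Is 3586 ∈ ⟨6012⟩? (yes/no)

3586 ∈ ⟨6012⟩ iff 3586^3491 ≡ 1 (mod 6983), since |⟨6012⟩| = 3491.
3586^3491 mod 6983 = 6982.
Since 6982 ≠ 1, 3586 does not lie in the subgroup.

no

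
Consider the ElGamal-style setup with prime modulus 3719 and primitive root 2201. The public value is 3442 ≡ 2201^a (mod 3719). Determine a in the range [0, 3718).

Baby-step giant-step with m = ceil(sqrt(3718)) = 61.
Baby table (2201^j mod 3719 for j=0..60):
  0:1  1:2201  2:2263  3:1122  4:106  5:2728  6:1862  7:3643
  8:79  9:2805  10:265  11:3101  12:936  13:3529  14:2057  15:1434
  16:2522  17:2174  18:2340  19:3244  20:3283  21:3585  22:2586  23:1716
  24:2131  25:672  26:2629  27:3384  28:2746  29:571  30:3468  31:1680
  32:994  33:1022  34:3146  35:3287  36:1232  37:481  38:2485  39:2555
  40:427  41:2639  42:3080  43:3062  44:634  45:809  46:2927  47:1019
  48:262  49:217  50:1585  51:163  52:1739  53:688  54:655  55:2402
  56:2103  57:2267  58:2488  59:1720  60:3497
Giant step factor: 2201^(-61) ≡ 109 (mod 3719).
Scan 3442·109^i mod 3719 for i = 0, 1, …:
  i=0: 3442   i=1: 3278   i=2: 278   i=3: 550
  i=4: 446   i=5: 267   i=6: 3070   i=7: 3639
  i=8: 2437   i=9: 1584     …   i=55: 2082
  i=56: 79
Match at i=56, j=8: a = 56·61 + 8 = 3424.

3424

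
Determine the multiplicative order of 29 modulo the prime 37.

The order of 29 must divide p − 1 = 36 = 2^2 · 3^2.
Divisors: 1, 2, 3, 4, 6, 9, 12, 18, 36.
Check each in increasing order: 29^1 ≡ 29;  29^2 ≡ 27;  29^3 ≡ 6;  29^4 ≡ 26;  29^6 ≡ 36;  29^9 ≡ 31;  29^12 ≡ 1.
Smallest exponent giving 1 is 12.

12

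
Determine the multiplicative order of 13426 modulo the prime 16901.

16900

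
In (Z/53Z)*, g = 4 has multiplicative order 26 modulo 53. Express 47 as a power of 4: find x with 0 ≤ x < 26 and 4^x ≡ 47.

22

Successive powers of 4 modulo 53:
  4^0=1  4^1=4  4^2=16  4^3=11  4^4=44  4^5=17
  4^6=15  4^7=7  4^8=28  4^9=6  4^10=24  4^11=43
  4^12=13  4^13=52  4^14=49  4^15=37  4^16=42  4^17=9
  4^18=36  4^19=38  4^20=46  4^21=25  4^22=47
So 4^22 ≡ 47 (mod 53), giving x = 22.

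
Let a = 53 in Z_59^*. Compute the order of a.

The order of 53 must divide p − 1 = 58 = 2 · 29.
Divisors: 1, 2, 29, 58.
Check each in increasing order: 53^1 ≡ 53;  53^2 ≡ 36;  53^29 ≡ 1.
Smallest exponent giving 1 is 29.

29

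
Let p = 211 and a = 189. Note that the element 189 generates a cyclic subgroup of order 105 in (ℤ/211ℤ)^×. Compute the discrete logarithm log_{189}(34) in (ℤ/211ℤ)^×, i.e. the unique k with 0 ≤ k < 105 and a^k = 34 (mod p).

65

Baby-step giant-step with m = ceil(sqrt(105)) = 11.
Baby table (189^j mod 211 for j=0..10):
  0:1  1:189  2:62  3:113  4:46  5:43  6:109  7:134
  8:6  9:79  10:161
Giant step factor: 189^(-11) ≡ 136 (mod 211).
Scan 34·136^i mod 211 for i = 0, 1, …:
  i=0: 34   i=1: 193   i=2: 84   i=3: 30
  i=4: 71   i=5: 161
Match at i=5, j=10: k = 5·11 + 10 = 65.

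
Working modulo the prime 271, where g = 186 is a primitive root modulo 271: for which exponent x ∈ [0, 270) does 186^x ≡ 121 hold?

74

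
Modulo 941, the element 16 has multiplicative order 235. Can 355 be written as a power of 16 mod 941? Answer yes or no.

yes

355 ∈ ⟨16⟩ iff 355^235 ≡ 1 (mod 941), since |⟨16⟩| = 235.
355^235 mod 941 = 1.
Since 1 = 1, 355 lies in the subgroup.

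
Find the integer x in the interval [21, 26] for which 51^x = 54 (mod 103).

Compute 51^21 mod 103 = 10, then multiply by 51 repeatedly:
  51^21=10  51^22=98  51^23=54
Found 54 at exponent 23.

23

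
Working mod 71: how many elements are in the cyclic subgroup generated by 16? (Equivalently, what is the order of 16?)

35

The order of 16 must divide p − 1 = 70 = 2 · 5 · 7.
Divisors: 1, 2, 5, 7, 10, 14, 35, 70.
Check each in increasing order: 16^1 ≡ 16;  16^2 ≡ 43;  16^5 ≡ 48;  16^7 ≡ 5;  16^10 ≡ 32;  16^14 ≡ 25;  16^35 ≡ 1.
Smallest exponent giving 1 is 35.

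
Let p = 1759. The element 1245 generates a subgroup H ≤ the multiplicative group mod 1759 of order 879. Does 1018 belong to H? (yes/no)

no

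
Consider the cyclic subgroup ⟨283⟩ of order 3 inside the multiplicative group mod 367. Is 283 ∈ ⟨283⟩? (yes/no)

yes

283 ∈ ⟨283⟩ iff 283^3 ≡ 1 (mod 367), since |⟨283⟩| = 3.
283^3 mod 367 = 1.
Since 1 = 1, 283 lies in the subgroup.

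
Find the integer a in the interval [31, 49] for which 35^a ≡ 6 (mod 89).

31

Compute 35^31 mod 89 = 6, then multiply by 35 repeatedly:
  35^31=6
Found 6 at exponent 31.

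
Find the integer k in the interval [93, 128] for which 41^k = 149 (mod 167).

123

Compute 41^93 mod 167 = 104, then multiply by 41 repeatedly:
  41^93=104  41^94=89  41^95=142  41^96=144  41^97=59
  41^98=81  41^99=148  41^100=56  41^101=125  41^102=115
  41^103=39  41^104=96  41^105=95  41^106=54  41^107=43
  41^108=93  41^109=139  41^110=21  41^111=26  41^112=64
  41^113=119  41^114=36  41^115=140  41^116=62  41^117=37
  41^118=14  41^119=73  41^120=154  41^121=135  41^122=24
  41^123=149
Found 149 at exponent 123.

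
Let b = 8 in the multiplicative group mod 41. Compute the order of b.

The order of 8 must divide p − 1 = 40 = 2^3 · 5.
Divisors: 1, 2, 4, 5, 8, 10, 20, 40.
Check each in increasing order: 8^1 ≡ 8;  8^2 ≡ 23;  8^4 ≡ 37;  8^5 ≡ 9;  8^8 ≡ 16;  8^10 ≡ 40;  8^20 ≡ 1.
Smallest exponent giving 1 is 20.

20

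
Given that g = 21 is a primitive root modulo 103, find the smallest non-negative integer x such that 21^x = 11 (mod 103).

Baby-step giant-step with m = ceil(sqrt(102)) = 11.
Baby table (21^j mod 103 for j=0..10):
  0:1  1:21  2:29  3:94  4:17  5:48  6:81  7:53
  8:83  9:95  10:38
Giant step factor: 21^(-11) ≡ 99 (mod 103).
Scan 11·99^i mod 103 for i = 0, 1, …:
  i=0: 11   i=1: 59   i=2: 73   i=3: 17
Match at i=3, j=4: x = 3·11 + 4 = 37.

37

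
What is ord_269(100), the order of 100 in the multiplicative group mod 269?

134

The order of 100 must divide p − 1 = 268 = 2^2 · 67.
Divisors: 1, 2, 4, 67, 134, 268.
Check each in increasing order: 100^1 ≡ 100;  100^2 ≡ 47;  100^4 ≡ 57;  100^67 ≡ 268;  100^134 ≡ 1.
Smallest exponent giving 1 is 134.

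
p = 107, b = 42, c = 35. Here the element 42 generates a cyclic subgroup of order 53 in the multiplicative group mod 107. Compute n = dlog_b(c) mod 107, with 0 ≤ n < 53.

51

Baby-step giant-step with m = ceil(sqrt(53)) = 8.
Baby table (42^j mod 107 for j=0..7):
  0:1  1:42  2:52  3:44  4:29  5:41  6:10  7:99
Giant step factor: 42^(-8) ≡ 57 (mod 107).
Scan 35·57^i mod 107 for i = 0, 1, …:
  i=0: 35   i=1: 69   i=2: 81   i=3: 16
  i=4: 56   i=5: 89   i=6: 44
Match at i=6, j=3: n = 6·8 + 3 = 51.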